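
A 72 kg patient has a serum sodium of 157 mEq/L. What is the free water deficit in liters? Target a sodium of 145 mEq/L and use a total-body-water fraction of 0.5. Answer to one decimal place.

TBW = 0.5 · 72 = 36 L
Free water deficit = TBW · (Na/145 − 1)
= 36 · (157/145 − 1)
= 36 · 0.0828
= 2.98 L

3.0 L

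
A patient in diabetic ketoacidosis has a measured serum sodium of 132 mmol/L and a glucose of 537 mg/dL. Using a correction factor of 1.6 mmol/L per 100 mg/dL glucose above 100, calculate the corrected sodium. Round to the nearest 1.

139 mmol/L

Corrected Na = measured Na + 1.6 · (glucose − 100)/100
= 132 + 1.6 · (537 − 100)/100
= 132 + 7
= 139 mmol/L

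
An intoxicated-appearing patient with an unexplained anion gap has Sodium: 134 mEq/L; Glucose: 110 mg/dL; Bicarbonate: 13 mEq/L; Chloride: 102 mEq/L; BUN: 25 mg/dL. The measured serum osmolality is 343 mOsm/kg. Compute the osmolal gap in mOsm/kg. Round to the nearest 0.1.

Calculated osmolality = 2·Na + glucose/18 + BUN/2.8
= 2·134 + 110/18 + 25/2.8
= 268 + 6.11 + 8.93
= 283.04 mOsm/kg ≈ 283.0 mOsm/kg
Osmolar gap = measured − calculated = 343 − 283.0 = 60.0 mOsm/kg

60.0 mOsm/kg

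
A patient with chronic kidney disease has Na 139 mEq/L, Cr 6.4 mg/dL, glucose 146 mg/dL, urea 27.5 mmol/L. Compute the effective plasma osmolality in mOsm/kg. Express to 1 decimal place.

286.1 mOsm/kg

Effective osmolality excludes urea (freely permeant across cell membranes):
2·Na + glucose/18
= 2·139 + 146/18
= 278 + 8.11
= 286.11 mOsm/kg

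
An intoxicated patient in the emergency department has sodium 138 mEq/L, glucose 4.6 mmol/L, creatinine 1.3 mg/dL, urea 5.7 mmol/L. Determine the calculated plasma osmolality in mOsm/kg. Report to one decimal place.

286.3 mOsm/kg

Calculated osmolality = 2·Na + glucose + urea
= 2·138 + 4.6 + 5.7
= 276 + 4.60 + 5.70
= 286.3 mOsm/kg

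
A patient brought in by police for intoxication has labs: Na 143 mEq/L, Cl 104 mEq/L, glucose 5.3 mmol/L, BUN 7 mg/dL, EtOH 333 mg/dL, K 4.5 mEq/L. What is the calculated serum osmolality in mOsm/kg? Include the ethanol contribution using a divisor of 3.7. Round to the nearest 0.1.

Calculated osmolality = 2·Na + glucose + BUN/2.8 + ethanol/3.7
= 2·143 + 5.3 + 7/2.8 + 333/3.7
= 286 + 5.30 + 2.50 + 90
= 383.8 mOsm/kg

383.8 mOsm/kg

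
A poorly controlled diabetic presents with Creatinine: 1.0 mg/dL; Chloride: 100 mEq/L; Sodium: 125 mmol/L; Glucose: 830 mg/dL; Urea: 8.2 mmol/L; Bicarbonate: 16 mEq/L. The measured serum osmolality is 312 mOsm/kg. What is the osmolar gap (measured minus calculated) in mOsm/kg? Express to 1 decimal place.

7.7 mOsm/kg

Calculated osmolality = 2·Na + glucose/18 + urea
= 2·125 + 830/18 + 8.2
= 250 + 46.11 + 8.20
= 304.31 mOsm/kg ≈ 304.3 mOsm/kg
Osmolar gap = measured − calculated = 312 − 304.3 = 7.7 mOsm/kg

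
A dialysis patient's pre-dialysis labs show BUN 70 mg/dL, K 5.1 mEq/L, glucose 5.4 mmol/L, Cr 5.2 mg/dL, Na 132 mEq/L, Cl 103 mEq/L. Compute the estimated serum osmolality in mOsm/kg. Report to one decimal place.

294.4 mOsm/kg

Calculated osmolality = 2·Na + glucose + BUN/2.8
= 2·132 + 5.4 + 70/2.8
= 264 + 5.40 + 25
= 294.4 mOsm/kg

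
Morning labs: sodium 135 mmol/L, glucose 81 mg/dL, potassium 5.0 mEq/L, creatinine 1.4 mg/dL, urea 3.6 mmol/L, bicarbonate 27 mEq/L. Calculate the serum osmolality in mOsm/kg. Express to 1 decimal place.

Calculated osmolality = 2·Na + glucose/18 + urea
= 2·135 + 81/18 + 3.6
= 270 + 4.50 + 3.60
= 278.1 mOsm/kg

278.1 mOsm/kg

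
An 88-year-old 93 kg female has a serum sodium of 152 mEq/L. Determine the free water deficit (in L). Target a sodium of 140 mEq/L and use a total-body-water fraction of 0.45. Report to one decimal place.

TBW = 0.45 · 93 = 41.85 L
Free water deficit = TBW · (Na/140 − 1)
= 41.85 · (152/140 − 1)
= 41.85 · 0.0857
= 3.59 L

3.6 L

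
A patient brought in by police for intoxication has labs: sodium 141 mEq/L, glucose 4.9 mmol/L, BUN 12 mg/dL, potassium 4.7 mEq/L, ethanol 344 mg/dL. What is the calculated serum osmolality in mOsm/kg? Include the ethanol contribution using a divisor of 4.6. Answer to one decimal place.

Calculated osmolality = 2·Na + glucose + BUN/2.8 + ethanol/4.6
= 2·141 + 4.9 + 12/2.8 + 344/4.6
= 282 + 4.90 + 4.29 + 74.78
= 365.97 mOsm/kg

366.0 mOsm/kg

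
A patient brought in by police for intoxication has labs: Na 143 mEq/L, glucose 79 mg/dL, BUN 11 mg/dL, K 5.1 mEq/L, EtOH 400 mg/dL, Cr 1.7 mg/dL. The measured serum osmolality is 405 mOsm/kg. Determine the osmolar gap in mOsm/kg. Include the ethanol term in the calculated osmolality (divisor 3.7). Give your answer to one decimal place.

Calculated osmolality = 2·Na + glucose/18 + BUN/2.8 + ethanol/3.7
= 2·143 + 79/18 + 11/2.8 + 400/3.7
= 286 + 4.39 + 3.93 + 108.11
= 402.43 mOsm/kg ≈ 402.4 mOsm/kg
Osmolar gap = measured − calculated = 405 − 402.4 = 2.6 mOsm/kg

2.6 mOsm/kg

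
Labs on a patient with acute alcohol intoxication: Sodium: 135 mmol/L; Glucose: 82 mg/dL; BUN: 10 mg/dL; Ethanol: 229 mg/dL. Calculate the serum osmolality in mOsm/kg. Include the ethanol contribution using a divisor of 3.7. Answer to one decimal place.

Calculated osmolality = 2·Na + glucose/18 + BUN/2.8 + ethanol/3.7
= 2·135 + 82/18 + 10/2.8 + 229/3.7
= 270 + 4.56 + 3.57 + 61.89
= 340.02 mOsm/kg

340.0 mOsm/kg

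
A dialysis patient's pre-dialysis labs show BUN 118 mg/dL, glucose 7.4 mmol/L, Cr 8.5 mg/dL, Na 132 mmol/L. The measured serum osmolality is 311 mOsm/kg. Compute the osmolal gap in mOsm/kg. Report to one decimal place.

-2.5 mOsm/kg

Calculated osmolality = 2·Na + glucose + BUN/2.8
= 2·132 + 7.4 + 118/2.8
= 264 + 7.40 + 42.14
= 313.54 mOsm/kg ≈ 313.5 mOsm/kg
Osmolar gap = measured − calculated = 311 − 313.5 = -2.5 mOsm/kg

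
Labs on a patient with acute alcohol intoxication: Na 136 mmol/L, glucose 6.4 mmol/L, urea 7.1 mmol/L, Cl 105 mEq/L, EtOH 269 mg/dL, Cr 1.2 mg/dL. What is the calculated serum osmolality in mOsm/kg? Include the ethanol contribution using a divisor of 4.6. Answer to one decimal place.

Calculated osmolality = 2·Na + glucose + urea + ethanol/4.6
= 2·136 + 6.4 + 7.1 + 269/4.6
= 272 + 6.40 + 7.10 + 58.48
= 343.98 mOsm/kg

344.0 mOsm/kg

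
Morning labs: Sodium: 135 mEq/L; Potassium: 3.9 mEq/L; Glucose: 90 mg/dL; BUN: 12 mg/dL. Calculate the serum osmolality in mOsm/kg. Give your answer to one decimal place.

Calculated osmolality = 2·Na + glucose/18 + BUN/2.8
= 2·135 + 90/18 + 12/2.8
= 270 + 5 + 4.29
= 279.29 mOsm/kg

279.3 mOsm/kg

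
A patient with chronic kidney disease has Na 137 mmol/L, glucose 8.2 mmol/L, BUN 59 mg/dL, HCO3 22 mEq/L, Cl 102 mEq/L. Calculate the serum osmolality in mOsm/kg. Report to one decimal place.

303.3 mOsm/kg

Calculated osmolality = 2·Na + glucose + BUN/2.8
= 2·137 + 8.2 + 59/2.8
= 274 + 8.20 + 21.07
= 303.27 mOsm/kg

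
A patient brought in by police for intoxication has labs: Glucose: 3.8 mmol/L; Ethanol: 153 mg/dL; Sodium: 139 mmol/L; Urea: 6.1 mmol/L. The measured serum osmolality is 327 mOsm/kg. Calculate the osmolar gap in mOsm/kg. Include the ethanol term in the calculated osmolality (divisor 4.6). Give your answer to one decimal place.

Calculated osmolality = 2·Na + glucose + urea + ethanol/4.6
= 2·139 + 3.8 + 6.1 + 153/4.6
= 278 + 3.80 + 6.10 + 33.26
= 321.16 mOsm/kg ≈ 321.2 mOsm/kg
Osmolar gap = measured − calculated = 327 − 321.2 = 5.8 mOsm/kg

5.8 mOsm/kg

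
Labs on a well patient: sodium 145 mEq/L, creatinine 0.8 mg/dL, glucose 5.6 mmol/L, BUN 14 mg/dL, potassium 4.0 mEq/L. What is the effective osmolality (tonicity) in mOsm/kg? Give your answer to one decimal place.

295.6 mOsm/kg

Effective osmolality excludes urea (freely permeant across cell membranes):
2·Na + glucose
= 2·145 + 5.6
= 290 + 5.6
= 295.6 mOsm/kg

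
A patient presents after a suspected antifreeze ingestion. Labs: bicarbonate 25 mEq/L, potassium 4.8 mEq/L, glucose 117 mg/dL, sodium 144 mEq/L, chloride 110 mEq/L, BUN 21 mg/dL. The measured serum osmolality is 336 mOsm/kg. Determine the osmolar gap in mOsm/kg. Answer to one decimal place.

Calculated osmolality = 2·Na + glucose/18 + BUN/2.8
= 2·144 + 117/18 + 21/2.8
= 288 + 6.50 + 7.50
= 302 mOsm/kg ≈ 302.0 mOsm/kg
Osmolar gap = measured − calculated = 336 − 302.0 = 34.0 mOsm/kg

34.0 mOsm/kg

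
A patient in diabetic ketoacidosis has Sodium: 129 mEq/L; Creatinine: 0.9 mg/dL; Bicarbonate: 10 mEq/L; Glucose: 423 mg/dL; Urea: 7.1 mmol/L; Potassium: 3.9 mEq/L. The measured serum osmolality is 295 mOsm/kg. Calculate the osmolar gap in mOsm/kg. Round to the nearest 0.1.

Calculated osmolality = 2·Na + glucose/18 + urea
= 2·129 + 423/18 + 7.1
= 258 + 23.50 + 7.10
= 288.6 mOsm/kg ≈ 288.6 mOsm/kg
Osmolar gap = measured − calculated = 295 − 288.6 = 6.4 mOsm/kg

6.4 mOsm/kg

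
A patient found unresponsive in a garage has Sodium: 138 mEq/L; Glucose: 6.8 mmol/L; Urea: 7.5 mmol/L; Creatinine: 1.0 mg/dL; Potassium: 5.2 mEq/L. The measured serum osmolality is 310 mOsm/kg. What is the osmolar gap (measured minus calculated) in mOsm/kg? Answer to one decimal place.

19.7 mOsm/kg

Calculated osmolality = 2·Na + glucose + urea
= 2·138 + 6.8 + 7.5
= 276 + 6.80 + 7.50
= 290.3 mOsm/kg ≈ 290.3 mOsm/kg
Osmolar gap = measured − calculated = 310 − 290.3 = 19.7 mOsm/kg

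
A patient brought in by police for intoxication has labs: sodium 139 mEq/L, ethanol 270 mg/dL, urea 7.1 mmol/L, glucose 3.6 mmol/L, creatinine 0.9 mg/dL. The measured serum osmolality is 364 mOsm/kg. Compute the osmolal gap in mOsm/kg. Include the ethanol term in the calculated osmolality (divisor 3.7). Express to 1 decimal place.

Calculated osmolality = 2·Na + glucose + urea + ethanol/3.7
= 2·139 + 3.6 + 7.1 + 270/3.7
= 278 + 3.60 + 7.10 + 72.97
= 361.67 mOsm/kg ≈ 361.7 mOsm/kg
Osmolar gap = measured − calculated = 364 − 361.7 = 2.3 mOsm/kg

2.3 mOsm/kg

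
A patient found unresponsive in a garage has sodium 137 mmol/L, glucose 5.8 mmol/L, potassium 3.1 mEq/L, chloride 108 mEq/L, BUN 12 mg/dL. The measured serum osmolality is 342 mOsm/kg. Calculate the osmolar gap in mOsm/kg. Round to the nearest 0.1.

57.9 mOsm/kg

Calculated osmolality = 2·Na + glucose + BUN/2.8
= 2·137 + 5.8 + 12/2.8
= 274 + 5.80 + 4.29
= 284.09 mOsm/kg ≈ 284.1 mOsm/kg
Osmolar gap = measured − calculated = 342 − 284.1 = 57.9 mOsm/kg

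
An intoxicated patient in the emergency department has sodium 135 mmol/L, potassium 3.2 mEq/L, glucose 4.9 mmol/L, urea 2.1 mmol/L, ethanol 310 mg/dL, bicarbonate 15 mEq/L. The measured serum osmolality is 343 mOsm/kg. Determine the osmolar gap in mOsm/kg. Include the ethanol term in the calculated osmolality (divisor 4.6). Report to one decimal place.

Calculated osmolality = 2·Na + glucose + urea + ethanol/4.6
= 2·135 + 4.9 + 2.1 + 310/4.6
= 270 + 4.90 + 2.10 + 67.39
= 344.39 mOsm/kg ≈ 344.4 mOsm/kg
Osmolar gap = measured − calculated = 343 − 344.4 = -1.4 mOsm/kg

-1.4 mOsm/kg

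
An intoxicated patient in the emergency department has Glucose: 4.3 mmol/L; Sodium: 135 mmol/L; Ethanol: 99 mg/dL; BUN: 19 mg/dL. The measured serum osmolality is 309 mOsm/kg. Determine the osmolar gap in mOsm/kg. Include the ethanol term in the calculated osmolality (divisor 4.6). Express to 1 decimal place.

Calculated osmolality = 2·Na + glucose + BUN/2.8 + ethanol/4.6
= 2·135 + 4.3 + 19/2.8 + 99/4.6
= 270 + 4.30 + 6.79 + 21.52
= 302.61 mOsm/kg ≈ 302.6 mOsm/kg
Osmolar gap = measured − calculated = 309 − 302.6 = 6.4 mOsm/kg

6.4 mOsm/kg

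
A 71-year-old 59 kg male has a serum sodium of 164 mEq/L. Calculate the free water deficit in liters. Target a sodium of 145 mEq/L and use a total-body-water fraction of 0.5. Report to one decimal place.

TBW = 0.5 · 59 = 29.5 L
Free water deficit = TBW · (Na/145 − 1)
= 29.5 · (164/145 − 1)
= 29.5 · 0.131
= 3.86 L

3.9 L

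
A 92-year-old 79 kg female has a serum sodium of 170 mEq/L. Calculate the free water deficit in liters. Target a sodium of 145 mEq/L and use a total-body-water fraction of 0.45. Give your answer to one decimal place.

6.1 L

TBW = 0.45 · 79 = 35.55 L
Free water deficit = TBW · (Na/145 − 1)
= 35.55 · (170/145 − 1)
= 35.55 · 0.1724
= 6.13 L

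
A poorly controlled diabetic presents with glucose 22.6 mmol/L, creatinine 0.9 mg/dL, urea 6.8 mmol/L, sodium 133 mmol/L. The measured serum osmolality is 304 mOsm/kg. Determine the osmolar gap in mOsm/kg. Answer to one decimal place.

8.6 mOsm/kg

Calculated osmolality = 2·Na + glucose + urea
= 2·133 + 22.6 + 6.8
= 266 + 22.60 + 6.80
= 295.4 mOsm/kg ≈ 295.4 mOsm/kg
Osmolar gap = measured − calculated = 304 − 295.4 = 8.6 mOsm/kg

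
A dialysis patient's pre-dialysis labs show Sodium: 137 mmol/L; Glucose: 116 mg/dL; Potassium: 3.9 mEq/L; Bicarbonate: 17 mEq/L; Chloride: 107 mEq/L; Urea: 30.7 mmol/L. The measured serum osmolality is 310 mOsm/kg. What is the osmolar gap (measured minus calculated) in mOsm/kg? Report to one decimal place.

Calculated osmolality = 2·Na + glucose/18 + urea
= 2·137 + 116/18 + 30.7
= 274 + 6.44 + 30.70
= 311.14 mOsm/kg ≈ 311.1 mOsm/kg
Osmolar gap = measured − calculated = 310 − 311.1 = -1.1 mOsm/kg

-1.1 mOsm/kg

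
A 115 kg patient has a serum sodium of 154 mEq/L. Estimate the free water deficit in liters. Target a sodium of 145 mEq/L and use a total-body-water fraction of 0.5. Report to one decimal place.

TBW = 0.5 · 115 = 57.5 L
Free water deficit = TBW · (Na/145 − 1)
= 57.5 · (154/145 − 1)
= 57.5 · 0.0621
= 3.57 L

3.6 L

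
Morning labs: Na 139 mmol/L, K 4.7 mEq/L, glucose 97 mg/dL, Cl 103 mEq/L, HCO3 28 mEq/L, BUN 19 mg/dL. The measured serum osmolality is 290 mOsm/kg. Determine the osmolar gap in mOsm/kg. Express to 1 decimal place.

Calculated osmolality = 2·Na + glucose/18 + BUN/2.8
= 2·139 + 97/18 + 19/2.8
= 278 + 5.39 + 6.79
= 290.18 mOsm/kg ≈ 290.2 mOsm/kg
Osmolar gap = measured − calculated = 290 − 290.2 = -0.2 mOsm/kg

-0.2 mOsm/kg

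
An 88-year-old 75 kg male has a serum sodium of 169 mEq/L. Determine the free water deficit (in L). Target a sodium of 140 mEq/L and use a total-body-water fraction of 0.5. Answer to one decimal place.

7.8 L

TBW = 0.5 · 75 = 37.5 L
Free water deficit = TBW · (Na/140 − 1)
= 37.5 · (169/140 − 1)
= 37.5 · 0.2071
= 7.77 L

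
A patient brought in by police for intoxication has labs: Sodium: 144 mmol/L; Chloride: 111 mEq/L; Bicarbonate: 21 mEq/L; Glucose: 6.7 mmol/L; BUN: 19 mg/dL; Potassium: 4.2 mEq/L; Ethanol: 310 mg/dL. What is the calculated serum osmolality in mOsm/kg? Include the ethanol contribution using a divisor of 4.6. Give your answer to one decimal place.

Calculated osmolality = 2·Na + glucose + BUN/2.8 + ethanol/4.6
= 2·144 + 6.7 + 19/2.8 + 310/4.6
= 288 + 6.70 + 6.79 + 67.39
= 368.88 mOsm/kg

368.9 mOsm/kg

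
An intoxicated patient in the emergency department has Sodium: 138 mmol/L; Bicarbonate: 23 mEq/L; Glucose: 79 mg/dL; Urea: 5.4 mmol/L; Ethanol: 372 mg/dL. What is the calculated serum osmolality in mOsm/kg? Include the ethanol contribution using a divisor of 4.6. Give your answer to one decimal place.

366.7 mOsm/kg

Calculated osmolality = 2·Na + glucose/18 + urea + ethanol/4.6
= 2·138 + 79/18 + 5.4 + 372/4.6
= 276 + 4.39 + 5.40 + 80.87
= 366.66 mOsm/kg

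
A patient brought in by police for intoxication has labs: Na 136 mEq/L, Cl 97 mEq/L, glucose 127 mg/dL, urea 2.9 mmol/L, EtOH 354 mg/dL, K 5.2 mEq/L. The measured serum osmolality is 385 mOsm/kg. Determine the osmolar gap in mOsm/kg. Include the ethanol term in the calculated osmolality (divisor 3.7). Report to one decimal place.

Calculated osmolality = 2·Na + glucose/18 + urea + ethanol/3.7
= 2·136 + 127/18 + 2.9 + 354/3.7
= 272 + 7.06 + 2.90 + 95.68
= 377.64 mOsm/kg ≈ 377.6 mOsm/kg
Osmolar gap = measured − calculated = 385 − 377.6 = 7.4 mOsm/kg

7.4 mOsm/kg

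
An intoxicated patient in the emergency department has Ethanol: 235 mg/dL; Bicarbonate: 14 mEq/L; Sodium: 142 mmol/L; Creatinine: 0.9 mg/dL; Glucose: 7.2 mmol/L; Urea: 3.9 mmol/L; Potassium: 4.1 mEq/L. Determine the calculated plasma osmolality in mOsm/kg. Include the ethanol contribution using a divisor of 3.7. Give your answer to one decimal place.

358.6 mOsm/kg

Calculated osmolality = 2·Na + glucose + urea + ethanol/3.7
= 2·142 + 7.2 + 3.9 + 235/3.7
= 284 + 7.20 + 3.90 + 63.51
= 358.61 mOsm/kg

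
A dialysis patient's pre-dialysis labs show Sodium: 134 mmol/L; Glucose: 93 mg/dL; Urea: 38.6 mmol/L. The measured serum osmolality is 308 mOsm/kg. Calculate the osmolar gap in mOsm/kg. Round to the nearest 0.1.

Calculated osmolality = 2·Na + glucose/18 + urea
= 2·134 + 93/18 + 38.6
= 268 + 5.17 + 38.60
= 311.77 mOsm/kg ≈ 311.8 mOsm/kg
Osmolar gap = measured − calculated = 308 − 311.8 = -3.8 mOsm/kg

-3.8 mOsm/kg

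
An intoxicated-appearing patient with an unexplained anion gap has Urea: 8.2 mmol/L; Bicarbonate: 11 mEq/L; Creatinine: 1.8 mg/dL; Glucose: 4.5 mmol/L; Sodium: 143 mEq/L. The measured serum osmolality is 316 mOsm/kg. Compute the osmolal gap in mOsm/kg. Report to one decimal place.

Calculated osmolality = 2·Na + glucose + urea
= 2·143 + 4.5 + 8.2
= 286 + 4.50 + 8.20
= 298.7 mOsm/kg ≈ 298.7 mOsm/kg
Osmolar gap = measured − calculated = 316 − 298.7 = 17.3 mOsm/kg

17.3 mOsm/kg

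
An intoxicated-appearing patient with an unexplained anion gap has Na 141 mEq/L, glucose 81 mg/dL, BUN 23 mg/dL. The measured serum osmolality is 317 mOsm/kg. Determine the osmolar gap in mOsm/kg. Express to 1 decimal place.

Calculated osmolality = 2·Na + glucose/18 + BUN/2.8
= 2·141 + 81/18 + 23/2.8
= 282 + 4.50 + 8.21
= 294.71 mOsm/kg ≈ 294.7 mOsm/kg
Osmolar gap = measured − calculated = 317 − 294.7 = 22.3 mOsm/kg

22.3 mOsm/kg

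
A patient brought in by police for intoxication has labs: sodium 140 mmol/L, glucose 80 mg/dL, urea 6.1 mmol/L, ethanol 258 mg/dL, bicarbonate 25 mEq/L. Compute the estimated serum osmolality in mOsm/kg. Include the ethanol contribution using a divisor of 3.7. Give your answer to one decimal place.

360.3 mOsm/kg

Calculated osmolality = 2·Na + glucose/18 + urea + ethanol/3.7
= 2·140 + 80/18 + 6.1 + 258/3.7
= 280 + 4.44 + 6.10 + 69.73
= 360.27 mOsm/kg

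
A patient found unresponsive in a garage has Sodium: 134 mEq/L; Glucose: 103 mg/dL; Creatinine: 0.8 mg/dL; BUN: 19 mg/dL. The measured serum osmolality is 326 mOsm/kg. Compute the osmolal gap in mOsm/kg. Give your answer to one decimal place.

45.5 mOsm/kg

Calculated osmolality = 2·Na + glucose/18 + BUN/2.8
= 2·134 + 103/18 + 19/2.8
= 268 + 5.72 + 6.79
= 280.51 mOsm/kg ≈ 280.5 mOsm/kg
Osmolar gap = measured − calculated = 326 − 280.5 = 45.5 mOsm/kg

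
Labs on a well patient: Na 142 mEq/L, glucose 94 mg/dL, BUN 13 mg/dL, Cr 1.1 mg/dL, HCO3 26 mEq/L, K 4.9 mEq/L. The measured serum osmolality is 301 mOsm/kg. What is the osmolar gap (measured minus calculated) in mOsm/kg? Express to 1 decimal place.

Calculated osmolality = 2·Na + glucose/18 + BUN/2.8
= 2·142 + 94/18 + 13/2.8
= 284 + 5.22 + 4.64
= 293.86 mOsm/kg ≈ 293.9 mOsm/kg
Osmolar gap = measured − calculated = 301 − 293.9 = 7.1 mOsm/kg

7.1 mOsm/kg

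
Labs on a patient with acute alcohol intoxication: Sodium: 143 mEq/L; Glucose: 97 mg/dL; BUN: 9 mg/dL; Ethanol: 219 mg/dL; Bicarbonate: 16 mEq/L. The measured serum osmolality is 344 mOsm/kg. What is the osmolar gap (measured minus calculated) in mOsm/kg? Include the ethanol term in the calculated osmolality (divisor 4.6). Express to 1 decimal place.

1.8 mOsm/kg

Calculated osmolality = 2·Na + glucose/18 + BUN/2.8 + ethanol/4.6
= 2·143 + 97/18 + 9/2.8 + 219/4.6
= 286 + 5.39 + 3.21 + 47.61
= 342.21 mOsm/kg ≈ 342.2 mOsm/kg
Osmolar gap = measured − calculated = 344 − 342.2 = 1.8 mOsm/kg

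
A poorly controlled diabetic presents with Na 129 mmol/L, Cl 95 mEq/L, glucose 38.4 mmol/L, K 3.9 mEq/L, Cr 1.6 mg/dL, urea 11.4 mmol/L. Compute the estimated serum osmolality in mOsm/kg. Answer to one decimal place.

Calculated osmolality = 2·Na + glucose + urea
= 2·129 + 38.4 + 11.4
= 258 + 38.40 + 11.40
= 307.8 mOsm/kg

307.8 mOsm/kg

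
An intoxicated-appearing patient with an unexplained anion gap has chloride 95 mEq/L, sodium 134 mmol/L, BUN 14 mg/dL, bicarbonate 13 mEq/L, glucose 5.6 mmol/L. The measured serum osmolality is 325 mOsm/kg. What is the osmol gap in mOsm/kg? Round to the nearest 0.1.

46.4 mOsm/kg

Calculated osmolality = 2·Na + glucose + BUN/2.8
= 2·134 + 5.6 + 14/2.8
= 268 + 5.60 + 5
= 278.6 mOsm/kg ≈ 278.6 mOsm/kg
Osmolar gap = measured − calculated = 325 − 278.6 = 46.4 mOsm/kg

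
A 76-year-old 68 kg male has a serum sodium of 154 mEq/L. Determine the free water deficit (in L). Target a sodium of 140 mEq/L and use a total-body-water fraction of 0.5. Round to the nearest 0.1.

3.4 L

TBW = 0.5 · 68 = 34 L
Free water deficit = TBW · (Na/140 − 1)
= 34 · (154/140 − 1)
= 34 · 0.1
= 3.4 L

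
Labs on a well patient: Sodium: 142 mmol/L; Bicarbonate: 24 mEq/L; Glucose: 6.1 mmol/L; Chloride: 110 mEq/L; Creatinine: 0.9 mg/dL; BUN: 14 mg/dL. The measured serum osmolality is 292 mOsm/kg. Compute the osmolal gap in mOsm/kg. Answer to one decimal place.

Calculated osmolality = 2·Na + glucose + BUN/2.8
= 2·142 + 6.1 + 14/2.8
= 284 + 6.10 + 5
= 295.1 mOsm/kg ≈ 295.1 mOsm/kg
Osmolar gap = measured − calculated = 292 − 295.1 = -3.1 mOsm/kg

-3.1 mOsm/kg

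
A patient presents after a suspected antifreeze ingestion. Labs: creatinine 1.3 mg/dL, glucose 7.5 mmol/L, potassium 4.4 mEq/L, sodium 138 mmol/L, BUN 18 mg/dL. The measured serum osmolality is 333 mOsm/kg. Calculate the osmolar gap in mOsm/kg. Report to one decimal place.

43.1 mOsm/kg

Calculated osmolality = 2·Na + glucose + BUN/2.8
= 2·138 + 7.5 + 18/2.8
= 276 + 7.50 + 6.43
= 289.93 mOsm/kg ≈ 289.9 mOsm/kg
Osmolar gap = measured − calculated = 333 − 289.9 = 43.1 mOsm/kg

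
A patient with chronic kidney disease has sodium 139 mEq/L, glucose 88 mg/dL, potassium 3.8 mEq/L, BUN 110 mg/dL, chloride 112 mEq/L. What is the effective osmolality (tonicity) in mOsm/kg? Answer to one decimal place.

Effective osmolality excludes urea (freely permeant across cell membranes):
2·Na + glucose/18
= 2·139 + 88/18
= 278 + 4.89
= 282.89 mOsm/kg

282.9 mOsm/kg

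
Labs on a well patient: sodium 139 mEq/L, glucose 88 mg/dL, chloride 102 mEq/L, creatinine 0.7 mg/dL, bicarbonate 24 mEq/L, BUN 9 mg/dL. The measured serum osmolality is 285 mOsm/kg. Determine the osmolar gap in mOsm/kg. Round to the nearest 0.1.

-1.1 mOsm/kg

Calculated osmolality = 2·Na + glucose/18 + BUN/2.8
= 2·139 + 88/18 + 9/2.8
= 278 + 4.89 + 3.21
= 286.1 mOsm/kg ≈ 286.1 mOsm/kg
Osmolar gap = measured − calculated = 285 − 286.1 = -1.1 mOsm/kg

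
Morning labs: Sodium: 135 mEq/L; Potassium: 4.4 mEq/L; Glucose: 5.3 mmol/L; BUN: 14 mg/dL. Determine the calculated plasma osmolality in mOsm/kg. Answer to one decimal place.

Calculated osmolality = 2·Na + glucose + BUN/2.8
= 2·135 + 5.3 + 14/2.8
= 270 + 5.30 + 5
= 280.3 mOsm/kg

280.3 mOsm/kg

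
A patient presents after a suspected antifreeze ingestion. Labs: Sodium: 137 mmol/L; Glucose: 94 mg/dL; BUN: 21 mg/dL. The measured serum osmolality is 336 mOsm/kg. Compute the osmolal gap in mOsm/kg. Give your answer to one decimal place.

Calculated osmolality = 2·Na + glucose/18 + BUN/2.8
= 2·137 + 94/18 + 21/2.8
= 274 + 5.22 + 7.50
= 286.72 mOsm/kg ≈ 286.7 mOsm/kg
Osmolar gap = measured − calculated = 336 − 286.7 = 49.3 mOsm/kg

49.3 mOsm/kg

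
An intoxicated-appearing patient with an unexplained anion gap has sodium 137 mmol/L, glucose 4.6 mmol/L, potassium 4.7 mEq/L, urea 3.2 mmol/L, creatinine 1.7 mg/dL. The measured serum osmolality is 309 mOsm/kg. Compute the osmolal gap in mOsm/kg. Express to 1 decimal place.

27.2 mOsm/kg

Calculated osmolality = 2·Na + glucose + urea
= 2·137 + 4.6 + 3.2
= 274 + 4.60 + 3.20
= 281.8 mOsm/kg ≈ 281.8 mOsm/kg
Osmolar gap = measured − calculated = 309 − 281.8 = 27.2 mOsm/kg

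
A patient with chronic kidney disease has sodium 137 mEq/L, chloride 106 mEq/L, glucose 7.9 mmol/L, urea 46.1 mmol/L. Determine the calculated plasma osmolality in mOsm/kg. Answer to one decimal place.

328.0 mOsm/kg

Calculated osmolality = 2·Na + glucose + urea
= 2·137 + 7.9 + 46.1
= 274 + 7.90 + 46.10
= 328 mOsm/kg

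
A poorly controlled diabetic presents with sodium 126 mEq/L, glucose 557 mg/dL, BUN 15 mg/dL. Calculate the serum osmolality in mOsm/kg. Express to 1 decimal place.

Calculated osmolality = 2·Na + glucose/18 + BUN/2.8
= 2·126 + 557/18 + 15/2.8
= 252 + 30.94 + 5.36
= 288.3 mOsm/kg

288.3 mOsm/kg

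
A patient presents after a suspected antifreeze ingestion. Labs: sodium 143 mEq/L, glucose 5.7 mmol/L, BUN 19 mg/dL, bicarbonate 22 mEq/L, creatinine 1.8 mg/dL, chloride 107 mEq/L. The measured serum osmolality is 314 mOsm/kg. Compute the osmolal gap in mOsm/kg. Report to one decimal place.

15.5 mOsm/kg

Calculated osmolality = 2·Na + glucose + BUN/2.8
= 2·143 + 5.7 + 19/2.8
= 286 + 5.70 + 6.79
= 298.49 mOsm/kg ≈ 298.5 mOsm/kg
Osmolar gap = measured − calculated = 314 − 298.5 = 15.5 mOsm/kg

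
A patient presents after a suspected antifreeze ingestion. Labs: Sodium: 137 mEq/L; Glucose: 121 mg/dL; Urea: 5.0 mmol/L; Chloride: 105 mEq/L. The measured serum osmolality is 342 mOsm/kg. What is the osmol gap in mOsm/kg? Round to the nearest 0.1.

Calculated osmolality = 2·Na + glucose/18 + urea
= 2·137 + 121/18 + 5
= 274 + 6.72 + 5
= 285.72 mOsm/kg ≈ 285.7 mOsm/kg
Osmolar gap = measured − calculated = 342 − 285.7 = 56.3 mOsm/kg

56.3 mOsm/kg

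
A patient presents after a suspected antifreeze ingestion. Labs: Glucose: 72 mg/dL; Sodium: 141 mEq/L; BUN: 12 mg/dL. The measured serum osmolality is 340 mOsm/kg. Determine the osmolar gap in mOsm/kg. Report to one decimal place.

49.7 mOsm/kg

Calculated osmolality = 2·Na + glucose/18 + BUN/2.8
= 2·141 + 72/18 + 12/2.8
= 282 + 4 + 4.29
= 290.29 mOsm/kg ≈ 290.3 mOsm/kg
Osmolar gap = measured − calculated = 340 − 290.3 = 49.7 mOsm/kg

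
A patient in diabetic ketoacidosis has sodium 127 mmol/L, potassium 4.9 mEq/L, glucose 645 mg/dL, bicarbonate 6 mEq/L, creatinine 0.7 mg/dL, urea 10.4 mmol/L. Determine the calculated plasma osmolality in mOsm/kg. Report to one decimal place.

300.2 mOsm/kg

Calculated osmolality = 2·Na + glucose/18 + urea
= 2·127 + 645/18 + 10.4
= 254 + 35.83 + 10.40
= 300.23 mOsm/kg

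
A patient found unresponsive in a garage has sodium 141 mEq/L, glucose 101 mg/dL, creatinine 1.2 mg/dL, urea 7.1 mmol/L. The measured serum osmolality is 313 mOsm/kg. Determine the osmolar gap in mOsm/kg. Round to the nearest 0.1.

18.3 mOsm/kg

Calculated osmolality = 2·Na + glucose/18 + urea
= 2·141 + 101/18 + 7.1
= 282 + 5.61 + 7.10
= 294.71 mOsm/kg ≈ 294.7 mOsm/kg
Osmolar gap = measured − calculated = 313 − 294.7 = 18.3 mOsm/kg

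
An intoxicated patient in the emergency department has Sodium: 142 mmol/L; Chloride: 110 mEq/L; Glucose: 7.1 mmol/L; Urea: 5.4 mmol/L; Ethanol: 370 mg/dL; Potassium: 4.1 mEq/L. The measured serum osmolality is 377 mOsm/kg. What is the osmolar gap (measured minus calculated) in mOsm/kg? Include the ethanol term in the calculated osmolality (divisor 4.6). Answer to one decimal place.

0.1 mOsm/kg

Calculated osmolality = 2·Na + glucose + urea + ethanol/4.6
= 2·142 + 7.1 + 5.4 + 370/4.6
= 284 + 7.10 + 5.40 + 80.43
= 376.93 mOsm/kg ≈ 376.9 mOsm/kg
Osmolar gap = measured − calculated = 377 − 376.9 = 0.1 mOsm/kg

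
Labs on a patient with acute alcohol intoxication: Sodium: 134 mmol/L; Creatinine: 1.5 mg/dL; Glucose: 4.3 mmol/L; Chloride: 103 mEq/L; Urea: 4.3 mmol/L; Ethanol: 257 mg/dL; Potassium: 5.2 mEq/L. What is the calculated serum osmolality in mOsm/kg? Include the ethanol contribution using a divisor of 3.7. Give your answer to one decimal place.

Calculated osmolality = 2·Na + glucose + urea + ethanol/3.7
= 2·134 + 4.3 + 4.3 + 257/3.7
= 268 + 4.30 + 4.30 + 69.46
= 346.06 mOsm/kg

346.1 mOsm/kg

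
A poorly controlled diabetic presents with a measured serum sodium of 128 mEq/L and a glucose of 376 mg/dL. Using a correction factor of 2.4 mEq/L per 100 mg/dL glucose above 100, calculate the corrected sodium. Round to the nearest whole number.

Corrected Na = measured Na + 2.4 · (glucose − 100)/100
= 128 + 2.4 · (376 − 100)/100
= 128 + 6.6
= 134.6 mEq/L

135 mEq/L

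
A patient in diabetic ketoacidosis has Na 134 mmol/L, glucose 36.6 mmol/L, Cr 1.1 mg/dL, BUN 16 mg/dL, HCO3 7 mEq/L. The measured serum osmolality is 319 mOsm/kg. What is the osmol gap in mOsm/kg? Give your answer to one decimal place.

Calculated osmolality = 2·Na + glucose + BUN/2.8
= 2·134 + 36.6 + 16/2.8
= 268 + 36.60 + 5.71
= 310.31 mOsm/kg ≈ 310.3 mOsm/kg
Osmolar gap = measured − calculated = 319 − 310.3 = 8.7 mOsm/kg

8.7 mOsm/kg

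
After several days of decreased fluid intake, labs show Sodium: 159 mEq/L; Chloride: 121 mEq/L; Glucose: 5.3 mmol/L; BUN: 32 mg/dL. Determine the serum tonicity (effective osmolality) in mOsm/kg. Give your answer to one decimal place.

323.3 mOsm/kg

Effective osmolality excludes urea (freely permeant across cell membranes):
2·Na + glucose
= 2·159 + 5.3
= 318 + 5.3
= 323.3 mOsm/kg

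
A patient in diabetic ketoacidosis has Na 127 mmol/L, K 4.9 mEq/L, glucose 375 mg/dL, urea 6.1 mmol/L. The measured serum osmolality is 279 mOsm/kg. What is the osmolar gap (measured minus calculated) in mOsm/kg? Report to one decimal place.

Calculated osmolality = 2·Na + glucose/18 + urea
= 2·127 + 375/18 + 6.1
= 254 + 20.83 + 6.10
= 280.93 mOsm/kg ≈ 280.9 mOsm/kg
Osmolar gap = measured − calculated = 279 − 280.9 = -1.9 mOsm/kg

-1.9 mOsm/kg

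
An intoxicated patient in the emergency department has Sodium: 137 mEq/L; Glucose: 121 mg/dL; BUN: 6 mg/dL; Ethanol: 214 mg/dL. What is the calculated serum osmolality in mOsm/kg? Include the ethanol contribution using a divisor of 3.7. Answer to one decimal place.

Calculated osmolality = 2·Na + glucose/18 + BUN/2.8 + ethanol/3.7
= 2·137 + 121/18 + 6/2.8 + 214/3.7
= 274 + 6.72 + 2.14 + 57.84
= 340.7 mOsm/kg

340.7 mOsm/kg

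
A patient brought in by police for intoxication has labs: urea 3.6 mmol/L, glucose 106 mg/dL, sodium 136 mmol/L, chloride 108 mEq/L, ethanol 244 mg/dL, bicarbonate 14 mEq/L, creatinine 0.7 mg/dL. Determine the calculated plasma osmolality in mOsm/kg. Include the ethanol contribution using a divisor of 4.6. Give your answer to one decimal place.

Calculated osmolality = 2·Na + glucose/18 + urea + ethanol/4.6
= 2·136 + 106/18 + 3.6 + 244/4.6
= 272 + 5.89 + 3.60 + 53.04
= 334.53 mOsm/kg

334.5 mOsm/kg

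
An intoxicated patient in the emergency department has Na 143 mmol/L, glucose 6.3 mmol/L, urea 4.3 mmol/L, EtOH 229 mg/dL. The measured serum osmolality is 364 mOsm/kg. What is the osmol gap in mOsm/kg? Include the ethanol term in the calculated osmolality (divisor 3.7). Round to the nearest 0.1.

Calculated osmolality = 2·Na + glucose + urea + ethanol/3.7
= 2·143 + 6.3 + 4.3 + 229/3.7
= 286 + 6.30 + 4.30 + 61.89
= 358.49 mOsm/kg ≈ 358.5 mOsm/kg
Osmolar gap = measured − calculated = 364 − 358.5 = 5.5 mOsm/kg

5.5 mOsm/kg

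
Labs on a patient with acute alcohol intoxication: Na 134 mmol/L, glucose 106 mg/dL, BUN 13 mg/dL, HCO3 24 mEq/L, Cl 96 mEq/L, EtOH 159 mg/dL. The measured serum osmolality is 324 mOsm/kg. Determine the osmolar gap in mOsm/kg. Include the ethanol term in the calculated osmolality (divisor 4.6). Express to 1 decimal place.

10.9 mOsm/kg

Calculated osmolality = 2·Na + glucose/18 + BUN/2.8 + ethanol/4.6
= 2·134 + 106/18 + 13/2.8 + 159/4.6
= 268 + 5.89 + 4.64 + 34.57
= 313.1 mOsm/kg ≈ 313.1 mOsm/kg
Osmolar gap = measured − calculated = 324 − 313.1 = 10.9 mOsm/kg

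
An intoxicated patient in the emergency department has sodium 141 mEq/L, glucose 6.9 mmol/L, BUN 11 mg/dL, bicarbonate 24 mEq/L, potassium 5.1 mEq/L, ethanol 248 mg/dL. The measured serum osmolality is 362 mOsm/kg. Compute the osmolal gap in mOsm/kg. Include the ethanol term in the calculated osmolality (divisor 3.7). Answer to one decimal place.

2.1 mOsm/kg

Calculated osmolality = 2·Na + glucose + BUN/2.8 + ethanol/3.7
= 2·141 + 6.9 + 11/2.8 + 248/3.7
= 282 + 6.90 + 3.93 + 67.03
= 359.86 mOsm/kg ≈ 359.9 mOsm/kg
Osmolar gap = measured − calculated = 362 − 359.9 = 2.1 mOsm/kg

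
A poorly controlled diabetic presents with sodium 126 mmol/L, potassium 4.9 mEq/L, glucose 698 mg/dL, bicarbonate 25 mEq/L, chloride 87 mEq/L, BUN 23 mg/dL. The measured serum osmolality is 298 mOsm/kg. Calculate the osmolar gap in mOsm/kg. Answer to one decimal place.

Calculated osmolality = 2·Na + glucose/18 + BUN/2.8
= 2·126 + 698/18 + 23/2.8
= 252 + 38.78 + 8.21
= 298.99 mOsm/kg ≈ 299.0 mOsm/kg
Osmolar gap = measured − calculated = 298 − 299.0 = -1.0 mOsm/kg

-1.0 mOsm/kg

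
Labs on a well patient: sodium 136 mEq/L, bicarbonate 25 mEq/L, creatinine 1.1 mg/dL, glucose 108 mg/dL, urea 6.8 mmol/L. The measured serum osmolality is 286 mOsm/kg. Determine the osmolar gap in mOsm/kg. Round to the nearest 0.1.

1.2 mOsm/kg

Calculated osmolality = 2·Na + glucose/18 + urea
= 2·136 + 108/18 + 6.8
= 272 + 6 + 6.80
= 284.8 mOsm/kg ≈ 284.8 mOsm/kg
Osmolar gap = measured − calculated = 286 − 284.8 = 1.2 mOsm/kg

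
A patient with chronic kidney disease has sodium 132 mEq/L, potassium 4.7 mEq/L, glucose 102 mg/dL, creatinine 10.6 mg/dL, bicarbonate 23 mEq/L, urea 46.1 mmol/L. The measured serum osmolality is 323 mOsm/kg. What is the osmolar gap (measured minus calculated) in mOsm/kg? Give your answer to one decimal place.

Calculated osmolality = 2·Na + glucose/18 + urea
= 2·132 + 102/18 + 46.1
= 264 + 5.67 + 46.10
= 315.77 mOsm/kg ≈ 315.8 mOsm/kg
Osmolar gap = measured − calculated = 323 − 315.8 = 7.2 mOsm/kg

7.2 mOsm/kg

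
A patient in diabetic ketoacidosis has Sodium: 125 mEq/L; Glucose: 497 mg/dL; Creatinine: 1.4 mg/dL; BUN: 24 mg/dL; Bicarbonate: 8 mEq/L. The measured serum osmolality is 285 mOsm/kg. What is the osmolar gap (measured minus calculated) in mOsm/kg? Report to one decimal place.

Calculated osmolality = 2·Na + glucose/18 + BUN/2.8
= 2·125 + 497/18 + 24/2.8
= 250 + 27.61 + 8.57
= 286.18 mOsm/kg ≈ 286.2 mOsm/kg
Osmolar gap = measured − calculated = 285 − 286.2 = -1.2 mOsm/kg

-1.2 mOsm/kg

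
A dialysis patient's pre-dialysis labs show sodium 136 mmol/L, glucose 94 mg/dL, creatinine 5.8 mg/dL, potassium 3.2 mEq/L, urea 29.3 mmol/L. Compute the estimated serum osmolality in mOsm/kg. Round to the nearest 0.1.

Calculated osmolality = 2·Na + glucose/18 + urea
= 2·136 + 94/18 + 29.3
= 272 + 5.22 + 29.30
= 306.52 mOsm/kg

306.5 mOsm/kg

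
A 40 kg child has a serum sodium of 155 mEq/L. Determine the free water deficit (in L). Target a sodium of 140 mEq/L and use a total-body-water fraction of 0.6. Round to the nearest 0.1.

2.6 L

TBW = 0.6 · 40 = 24 L
Free water deficit = TBW · (Na/140 − 1)
= 24 · (155/140 − 1)
= 24 · 0.1071
= 2.57 L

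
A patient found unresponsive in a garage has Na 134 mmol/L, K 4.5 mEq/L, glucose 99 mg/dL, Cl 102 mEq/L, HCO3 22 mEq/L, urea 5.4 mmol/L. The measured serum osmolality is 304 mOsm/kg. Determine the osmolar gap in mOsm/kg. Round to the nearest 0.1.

Calculated osmolality = 2·Na + glucose/18 + urea
= 2·134 + 99/18 + 5.4
= 268 + 5.50 + 5.40
= 278.9 mOsm/kg ≈ 278.9 mOsm/kg
Osmolar gap = measured − calculated = 304 − 278.9 = 25.1 mOsm/kg

25.1 mOsm/kg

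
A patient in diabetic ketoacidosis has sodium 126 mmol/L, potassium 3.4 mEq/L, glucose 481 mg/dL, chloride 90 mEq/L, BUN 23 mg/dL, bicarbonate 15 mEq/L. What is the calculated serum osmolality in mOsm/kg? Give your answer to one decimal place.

Calculated osmolality = 2·Na + glucose/18 + BUN/2.8
= 2·126 + 481/18 + 23/2.8
= 252 + 26.72 + 8.21
= 286.93 mOsm/kg

286.9 mOsm/kg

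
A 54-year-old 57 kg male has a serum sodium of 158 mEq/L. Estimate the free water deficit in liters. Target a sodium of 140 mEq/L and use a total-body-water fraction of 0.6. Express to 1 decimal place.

TBW = 0.6 · 57 = 34.2 L
Free water deficit = TBW · (Na/140 − 1)
= 34.2 · (158/140 − 1)
= 34.2 · 0.1286
= 4.4 L

4.4 L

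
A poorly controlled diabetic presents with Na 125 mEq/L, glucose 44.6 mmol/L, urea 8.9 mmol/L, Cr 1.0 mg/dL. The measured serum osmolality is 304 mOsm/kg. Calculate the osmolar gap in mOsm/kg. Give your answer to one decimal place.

Calculated osmolality = 2·Na + glucose + urea
= 2·125 + 44.6 + 8.9
= 250 + 44.60 + 8.90
= 303.5 mOsm/kg ≈ 303.5 mOsm/kg
Osmolar gap = measured − calculated = 304 − 303.5 = 0.5 mOsm/kg

0.5 mOsm/kg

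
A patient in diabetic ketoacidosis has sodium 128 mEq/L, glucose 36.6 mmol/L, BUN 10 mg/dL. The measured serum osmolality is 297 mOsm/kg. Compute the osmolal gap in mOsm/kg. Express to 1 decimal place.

0.8 mOsm/kg

Calculated osmolality = 2·Na + glucose + BUN/2.8
= 2·128 + 36.6 + 10/2.8
= 256 + 36.60 + 3.57
= 296.17 mOsm/kg ≈ 296.2 mOsm/kg
Osmolar gap = measured − calculated = 297 − 296.2 = 0.8 mOsm/kg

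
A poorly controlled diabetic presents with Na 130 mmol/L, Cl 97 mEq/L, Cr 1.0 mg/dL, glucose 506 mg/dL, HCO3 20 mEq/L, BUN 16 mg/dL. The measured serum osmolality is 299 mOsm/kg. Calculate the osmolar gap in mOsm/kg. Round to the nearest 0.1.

Calculated osmolality = 2·Na + glucose/18 + BUN/2.8
= 2·130 + 506/18 + 16/2.8
= 260 + 28.11 + 5.71
= 293.82 mOsm/kg ≈ 293.8 mOsm/kg
Osmolar gap = measured − calculated = 299 − 293.8 = 5.2 mOsm/kg

5.2 mOsm/kg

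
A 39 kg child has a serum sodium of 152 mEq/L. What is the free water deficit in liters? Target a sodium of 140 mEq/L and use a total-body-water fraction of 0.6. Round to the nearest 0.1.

TBW = 0.6 · 39 = 23.4 L
Free water deficit = TBW · (Na/140 − 1)
= 23.4 · (152/140 − 1)
= 23.4 · 0.0857
= 2.01 L

2.0 L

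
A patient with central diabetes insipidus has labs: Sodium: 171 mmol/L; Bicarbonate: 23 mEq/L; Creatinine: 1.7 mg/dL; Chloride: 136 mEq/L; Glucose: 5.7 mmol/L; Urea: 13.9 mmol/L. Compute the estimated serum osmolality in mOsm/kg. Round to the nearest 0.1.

361.6 mOsm/kg

Calculated osmolality = 2·Na + glucose + urea
= 2·171 + 5.7 + 13.9
= 342 + 5.70 + 13.90
= 361.6 mOsm/kg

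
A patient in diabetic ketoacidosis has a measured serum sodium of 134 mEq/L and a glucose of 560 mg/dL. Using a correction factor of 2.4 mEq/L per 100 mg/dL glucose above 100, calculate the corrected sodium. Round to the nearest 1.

Corrected Na = measured Na + 2.4 · (glucose − 100)/100
= 134 + 2.4 · (560 − 100)/100
= 134 + 11
= 145 mEq/L

145 mEq/L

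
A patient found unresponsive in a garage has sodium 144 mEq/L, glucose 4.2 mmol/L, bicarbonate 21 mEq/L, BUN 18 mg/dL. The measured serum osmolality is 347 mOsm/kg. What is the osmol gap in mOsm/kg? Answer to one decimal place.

Calculated osmolality = 2·Na + glucose + BUN/2.8
= 2·144 + 4.2 + 18/2.8
= 288 + 4.20 + 6.43
= 298.63 mOsm/kg ≈ 298.6 mOsm/kg
Osmolar gap = measured − calculated = 347 − 298.6 = 48.4 mOsm/kg

48.4 mOsm/kg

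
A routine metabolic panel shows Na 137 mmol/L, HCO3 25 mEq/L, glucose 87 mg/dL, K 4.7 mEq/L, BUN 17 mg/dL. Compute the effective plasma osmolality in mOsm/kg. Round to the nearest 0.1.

278.8 mOsm/kg

Effective osmolality excludes urea (freely permeant across cell membranes):
2·Na + glucose/18
= 2·137 + 87/18
= 274 + 4.83
= 278.83 mOsm/kg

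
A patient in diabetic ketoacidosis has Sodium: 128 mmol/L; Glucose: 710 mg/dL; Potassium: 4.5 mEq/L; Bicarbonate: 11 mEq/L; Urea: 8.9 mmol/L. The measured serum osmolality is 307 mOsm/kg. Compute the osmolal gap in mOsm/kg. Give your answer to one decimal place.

Calculated osmolality = 2·Na + glucose/18 + urea
= 2·128 + 710/18 + 8.9
= 256 + 39.44 + 8.90
= 304.34 mOsm/kg ≈ 304.3 mOsm/kg
Osmolar gap = measured − calculated = 307 − 304.3 = 2.7 mOsm/kg

2.7 mOsm/kg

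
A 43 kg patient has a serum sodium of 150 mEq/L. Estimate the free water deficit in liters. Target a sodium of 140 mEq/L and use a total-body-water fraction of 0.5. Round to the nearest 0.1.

TBW = 0.5 · 43 = 21.5 L
Free water deficit = TBW · (Na/140 − 1)
= 21.5 · (150/140 − 1)
= 21.5 · 0.0714
= 1.54 L

1.5 L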